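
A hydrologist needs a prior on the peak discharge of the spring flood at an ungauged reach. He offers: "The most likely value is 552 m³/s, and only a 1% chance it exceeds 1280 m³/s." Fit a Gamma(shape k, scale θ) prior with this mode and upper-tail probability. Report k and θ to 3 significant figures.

k ≈ 7.74, θ ≈ 81.9

Gamma(k,θ) with k>1 has mode (k−1)θ, so θ = 552/(k−1).
Need P(X < 1280) = 0.99 with θ tied to k this way. Start at k = 2, θ = 552: P(X<1280) ≈ 0.673.
Too low — raise k to concentrate. Iterating converges to k ≈ 7.74.
Then θ = 552/(7.74−1) ≈ 81.9.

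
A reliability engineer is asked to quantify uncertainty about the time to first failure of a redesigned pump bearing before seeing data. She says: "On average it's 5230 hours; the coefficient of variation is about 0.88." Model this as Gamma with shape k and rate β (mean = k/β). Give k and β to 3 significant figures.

k ≈ 1.29, β ≈ 0.000247

For Gamma(k, rate β): mean = k/β, variance = k/β², so CV = 1/√k.
CV = 0.88, hence k = 1/CV² = 1.29.
Then β = k/mean = 1.29/5230 = 0.000247.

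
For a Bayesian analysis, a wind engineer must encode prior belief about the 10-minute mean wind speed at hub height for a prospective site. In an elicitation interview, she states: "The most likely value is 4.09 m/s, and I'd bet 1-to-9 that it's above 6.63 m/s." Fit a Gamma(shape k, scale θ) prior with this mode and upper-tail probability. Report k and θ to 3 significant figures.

Gamma(k,θ) with k>1 has mode (k−1)θ, so θ = 4.09/(k−1).
Need P(X < 6.63) = 0.9 with θ tied to k this way. Start at k = 2, θ = 4.09: P(X<6.63) ≈ 0.482.
Too low — raise k to concentrate. Iterating converges to k ≈ 9.07.
Then θ = 4.09/(9.07−1) ≈ 0.507.

k ≈ 9.07, θ ≈ 0.507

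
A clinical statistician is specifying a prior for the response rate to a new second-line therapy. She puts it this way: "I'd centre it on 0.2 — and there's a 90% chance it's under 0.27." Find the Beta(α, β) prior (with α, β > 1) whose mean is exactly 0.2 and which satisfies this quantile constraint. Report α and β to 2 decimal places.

α ≈ 11.28, β ≈ 45.10

With mean 0.2 fixed, write α = 0.2s, β = 0.8s where s = α+β.
Need P(θ < 0.27) = 0.9 under Beta(0.2s, 0.8s). Normal approximation: (q−m)/√(m(1−m)/s) ≈ z_{0.9} = 1.28, so s ≈ 0.2·0.8·(1.28)²/(0.27−0.2)² = 53.6.
At s = 53.6: P(θ<0.27) ≈ 0.895. Adjusting to match 0.9 gives s ≈ 56.38.
So α = 0.2·56.38 ≈ 11.28, β = 0.8·56.38 ≈ 45.10.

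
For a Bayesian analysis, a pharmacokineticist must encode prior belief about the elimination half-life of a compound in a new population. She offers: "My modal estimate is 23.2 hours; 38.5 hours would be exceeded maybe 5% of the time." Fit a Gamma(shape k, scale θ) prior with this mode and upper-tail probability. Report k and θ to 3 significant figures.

k ≈ 11.9, θ ≈ 2.13

Gamma(k,θ) with k>1 has mode (k−1)θ, so θ = 23.2/(k−1).
Need P(X < 38.5) = 0.95 with θ tied to k this way. Start at k = 2, θ = 23.2: P(X<38.5) ≈ 0.494.
Too low — raise k to concentrate. Iterating converges to k ≈ 11.9.
Then θ = 23.2/(11.9−1) ≈ 2.13.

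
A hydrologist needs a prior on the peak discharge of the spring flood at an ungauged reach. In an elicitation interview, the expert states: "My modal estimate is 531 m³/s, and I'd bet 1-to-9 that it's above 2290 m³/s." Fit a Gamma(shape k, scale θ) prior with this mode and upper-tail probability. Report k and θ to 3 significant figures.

k ≈ 1.85, θ ≈ 625

Gamma(k,θ) with k>1 has mode (k−1)θ, so θ = 531/(k−1).
Need P(X < 2290) = 0.9 with θ tied to k this way. Start at k = 2, θ = 531: P(X<2290) ≈ 0.929.
Too high — lower k to spread out. Iterating converges to k ≈ 1.85.
Then θ = 531/(1.85−1) ≈ 625.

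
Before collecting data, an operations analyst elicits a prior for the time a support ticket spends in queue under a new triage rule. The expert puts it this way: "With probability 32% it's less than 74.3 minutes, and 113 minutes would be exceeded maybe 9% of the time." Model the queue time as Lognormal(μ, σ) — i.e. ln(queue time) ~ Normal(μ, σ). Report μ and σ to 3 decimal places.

If T ~ Lognormal(μ,σ) then ln T ~ Normal(μ,σ), so the p-quantile of ln T is μ + z_p·σ.
ln(74.3) = 4.308 and ln(113) = 4.727; z_{0.32} = -0.4677, z_{0.91} = 1.341.
σ = (4.727 − 4.308)/(1.341 − (-0.4677)) = 0.232.
μ = 4.308 − (-0.4677)·0.232 = 4.417.

μ ≈ 4.417, σ ≈ 0.232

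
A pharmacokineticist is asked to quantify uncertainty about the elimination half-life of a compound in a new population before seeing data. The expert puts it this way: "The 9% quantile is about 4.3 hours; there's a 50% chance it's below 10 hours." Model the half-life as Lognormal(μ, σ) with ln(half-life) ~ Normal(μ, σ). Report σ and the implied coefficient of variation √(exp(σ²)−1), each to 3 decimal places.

σ ≈ 0.629, CV ≈ 0.697

If T ~ Lognormal(μ,σ) then ln T ~ Normal(μ,σ), so the p-quantile of ln T is μ + z_p·σ.
ln(4.3) = 1.459 and ln(10) = 2.303; z_{0.09} = -1.341, z_{0.5} = 0.
σ = (2.303 − 1.459)/(0 − (-1.341)) = 0.629.
μ = 1.459 − (-1.341)·0.629 = 2.303.
CV = √(exp(σ²)−1) = √(exp(0.3962)−1) = 0.697.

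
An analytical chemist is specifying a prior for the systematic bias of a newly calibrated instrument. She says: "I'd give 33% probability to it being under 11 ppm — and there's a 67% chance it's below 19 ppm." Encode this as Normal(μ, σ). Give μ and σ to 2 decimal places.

μ = 15.00, σ = 9.09

The p-quantile of Normal(μ,σ) is μ + z_p·σ, with z_{0.33} = -0.4399 and z_{0.67} = 0.4399.
Eliminate σ: μ = (z₂·x₁ − z₁·x₂)/(z₂ − z₁) = (0.4399·11 − (-0.4399)·19)/0.8798 = 15.00.
Then σ = (x₂ − x₁)/(z₂ − z₁) = (19 − 11)/0.8798 = 9.09.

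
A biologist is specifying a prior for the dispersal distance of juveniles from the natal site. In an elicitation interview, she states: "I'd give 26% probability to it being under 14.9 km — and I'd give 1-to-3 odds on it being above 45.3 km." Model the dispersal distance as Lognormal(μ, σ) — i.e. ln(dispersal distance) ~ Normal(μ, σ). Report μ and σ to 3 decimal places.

If T ~ Lognormal(μ,σ) then ln T ~ Normal(μ,σ), so the p-quantile of ln T is μ + z_p·σ.
ln(14.9) = 2.701 and ln(45.3) = 3.813; z_{0.26} = -0.6433, z_{0.75} = 0.6745.
σ = (3.813 − 2.701)/(0.6745 − (-0.6433)) = 0.844.
μ = 2.701 − (-0.6433)·0.844 = 3.244.

μ ≈ 3.244, σ ≈ 0.844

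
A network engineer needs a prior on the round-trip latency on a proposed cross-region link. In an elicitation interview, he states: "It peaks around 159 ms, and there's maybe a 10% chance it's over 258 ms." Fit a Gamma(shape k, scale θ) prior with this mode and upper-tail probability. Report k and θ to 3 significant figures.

k ≈ 9.03, θ ≈ 19.8

Gamma(k,θ) with k>1 has mode (k−1)θ, so θ = 159/(k−1).
Need P(X < 258) = 0.9 with θ tied to k this way. Start at k = 2, θ = 159: P(X<258) ≈ 0.482.
Too low — raise k to concentrate. Iterating converges to k ≈ 9.03.
Then θ = 159/(9.03−1) ≈ 19.8.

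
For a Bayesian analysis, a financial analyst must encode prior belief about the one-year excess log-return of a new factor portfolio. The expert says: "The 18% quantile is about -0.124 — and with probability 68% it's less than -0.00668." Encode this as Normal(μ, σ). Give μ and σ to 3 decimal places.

μ = -0.046, σ = 0.085

The p-quantile of Normal(μ,σ) is μ + z_p·σ, with z_{0.18} = -0.9154 and z_{0.68} = 0.4677.
Eliminate σ: μ = (z₂·x₁ − z₁·x₂)/(z₂ − z₁) = (0.4677·-0.124 − (-0.9154)·-0.00668)/1.383 = -0.046.
Then σ = (x₂ − x₁)/(z₂ − z₁) = (-0.00668 − -0.124)/1.383 = 0.085.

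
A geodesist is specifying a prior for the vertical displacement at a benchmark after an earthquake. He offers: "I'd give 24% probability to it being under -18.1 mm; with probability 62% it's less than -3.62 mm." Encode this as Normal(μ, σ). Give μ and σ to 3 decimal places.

μ = -7.992, σ = 14.311

For Normal(μ,σ), the p-quantile is μ + z_p·σ. Here z_{0.24} = -0.7063, z_{0.62} = 0.3055.
So -18.1 = μ − 0.7063σ and -3.62 = μ + 0.3055σ.
Subtracting: σ = (-3.62 − -18.1)/(0.3055 − (-0.7063)) = 14.311.
Then μ = -18.1 − (-0.7063)·14.311 = -7.992.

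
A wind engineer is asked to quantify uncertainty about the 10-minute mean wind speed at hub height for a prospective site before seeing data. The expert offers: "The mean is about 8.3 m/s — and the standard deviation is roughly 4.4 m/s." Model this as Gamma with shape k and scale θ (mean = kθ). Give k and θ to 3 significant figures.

k ≈ 3.56, θ ≈ 2.33

For Gamma(k, scale θ): mean = kθ, variance = kθ², so CV = 1/√k.
CV = SD/mean = 4.4/8.3 = 0.5301, hence k = 1/CV² = 3.56.
Then θ = mean/k = 8.3/3.56 = 2.33.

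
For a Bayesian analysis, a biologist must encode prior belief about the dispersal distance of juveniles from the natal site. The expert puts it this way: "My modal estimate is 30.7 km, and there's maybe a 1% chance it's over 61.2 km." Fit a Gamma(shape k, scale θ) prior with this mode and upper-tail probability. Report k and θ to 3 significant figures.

k ≈ 11.3, θ ≈ 2.97

Gamma(k,θ) with k>1 has mode (k−1)θ, so θ = 30.7/(k−1).
Need P(X < 61.2) = 0.99 with θ tied to k this way. Start at k = 2, θ = 30.7: P(X<61.2) ≈ 0.592.
Too low — raise k to concentrate. Iterating converges to k ≈ 11.3.
Then θ = 30.7/(11.3−1) ≈ 2.97.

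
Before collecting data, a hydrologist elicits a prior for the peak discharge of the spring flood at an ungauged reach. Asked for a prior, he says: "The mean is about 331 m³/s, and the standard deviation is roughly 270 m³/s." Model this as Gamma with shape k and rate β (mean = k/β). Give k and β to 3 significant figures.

k ≈ 1.5, β ≈ 0.00454

For Gamma(k, rate β): mean = k/β, variance = k/β², so CV = 1/√k.
CV = SD/mean = 270/331 = 0.8157, hence k = 1/CV² = 1.5.
Then β = k/mean = 1.5/331 = 0.00454.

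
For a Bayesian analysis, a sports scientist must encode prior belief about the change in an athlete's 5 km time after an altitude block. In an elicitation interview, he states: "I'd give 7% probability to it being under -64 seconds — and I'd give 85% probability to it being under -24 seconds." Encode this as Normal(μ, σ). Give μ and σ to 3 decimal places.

μ = -40.502, σ = 15.922

The p-quantile of Normal(μ,σ) is μ + z_p·σ, with z_{0.07} = -1.476 and z_{0.85} = 1.036.
Eliminate σ: μ = (z₂·x₁ − z₁·x₂)/(z₂ − z₁) = (1.036·-64 − (-1.476)·-24)/2.512 = -40.502.
Then σ = (x₂ − x₁)/(z₂ − z₁) = (-24 − -64)/2.512 = 15.922.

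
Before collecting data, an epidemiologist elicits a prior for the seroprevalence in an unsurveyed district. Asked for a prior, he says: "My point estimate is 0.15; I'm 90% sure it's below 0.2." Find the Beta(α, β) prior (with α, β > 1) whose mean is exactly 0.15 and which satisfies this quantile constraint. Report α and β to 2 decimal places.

With mean 0.15 fixed, write α = 0.15s, β = 0.85s where s = α+β.
Need P(θ < 0.2) = 0.9 under Beta(0.15s, 0.85s). Normal approximation: (q−m)/√(m(1−m)/s) ≈ z_{0.9} = 1.28, so s ≈ 0.15·0.85·(1.28)²/(0.2−0.15)² = 83.8.
At s = 83.8: P(θ<0.2) ≈ 0.895. Adjusting to match 0.9 gives s ≈ 88.35.
So α = 0.15·88.35 ≈ 13.25, β = 0.85·88.35 ≈ 75.10.

α ≈ 13.25, β ≈ 75.10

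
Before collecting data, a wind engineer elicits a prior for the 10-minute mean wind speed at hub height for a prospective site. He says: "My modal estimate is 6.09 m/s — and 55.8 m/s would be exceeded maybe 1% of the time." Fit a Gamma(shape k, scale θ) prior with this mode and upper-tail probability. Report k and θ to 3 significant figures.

Gamma(k,θ) with k>1 has mode (k−1)θ, so θ = 6.09/(k−1).
Need P(X < 55.8) = 0.99 with θ tied to k this way. Start at k = 2, θ = 6.09: P(X<55.8) ≈ 0.999.
Too high — lower k to spread out. Iterating converges to k ≈ 1.65.
Then θ = 6.09/(1.65−1) ≈ 9.34.

k ≈ 1.65, θ ≈ 9.34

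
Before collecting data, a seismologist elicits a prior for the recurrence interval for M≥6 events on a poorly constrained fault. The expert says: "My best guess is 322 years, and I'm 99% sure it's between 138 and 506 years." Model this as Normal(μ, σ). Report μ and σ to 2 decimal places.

μ = 322.00, σ = 71.43

A symmetric 99% interval runs μ ± z·σ with z = 2.576.
Half-width = 184, so σ = 184/2.576 = 71.43.
μ is the stated best guess, 322.00.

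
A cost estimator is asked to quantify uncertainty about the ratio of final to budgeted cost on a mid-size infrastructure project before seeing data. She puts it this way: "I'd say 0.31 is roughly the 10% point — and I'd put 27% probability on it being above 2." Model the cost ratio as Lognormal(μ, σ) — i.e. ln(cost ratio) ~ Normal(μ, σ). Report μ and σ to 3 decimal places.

μ ≈ 0.090, σ ≈ 0.984

If T ~ Lognormal(μ,σ) then ln T ~ Normal(μ,σ), so the p-quantile of ln T is μ + z_p·σ.
ln(0.31) = -1.171 and ln(2) = 0.6931; z_{0.1} = -1.282, z_{0.73} = 0.6128.
σ = (0.6931 − -1.171)/(0.6128 − (-1.282)) = 0.984.
μ = -1.171 − (-1.282)·0.984 = 0.090.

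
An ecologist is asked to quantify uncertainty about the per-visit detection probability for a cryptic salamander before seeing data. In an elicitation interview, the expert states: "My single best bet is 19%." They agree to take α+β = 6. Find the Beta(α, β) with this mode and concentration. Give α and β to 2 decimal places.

For α,β > 1 the Beta mode is (α−1)/(α+β−2). With α+β = 6, the mode is (α−1)/4.
Set (α−1)/4 = 0.19 → α = 1 + 0.19·4 = 1.76.
β = 6 − α = 4.24.

α = 1.76, β = 4.24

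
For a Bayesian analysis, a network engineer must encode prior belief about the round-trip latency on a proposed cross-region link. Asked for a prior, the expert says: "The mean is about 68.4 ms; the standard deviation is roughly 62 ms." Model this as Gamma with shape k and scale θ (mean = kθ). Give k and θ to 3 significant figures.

For Gamma(k, scale θ): mean = kθ, variance = kθ², so CV = 1/√k.
CV = SD/mean = 62/68.4 = 0.9064, hence k = 1/CV² = 1.22.
Then θ = mean/k = 68.4/1.22 = 56.2.

k ≈ 1.22, θ ≈ 56.2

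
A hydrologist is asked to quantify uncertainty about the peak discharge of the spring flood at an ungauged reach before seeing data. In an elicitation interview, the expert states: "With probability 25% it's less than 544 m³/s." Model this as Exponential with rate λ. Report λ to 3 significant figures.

P(T < 544.0) = 1 − e^(−λ·544.0) = 0.25, so λ = −ln(1−0.25)/544.0 = −ln(0.75)/544.0 = 0.000529.

λ ≈ 0.000529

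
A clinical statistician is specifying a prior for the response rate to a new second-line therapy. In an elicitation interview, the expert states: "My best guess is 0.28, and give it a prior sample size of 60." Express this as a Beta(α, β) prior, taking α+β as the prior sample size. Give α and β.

Under the effective-sample-size interpretation, Beta(α, β) has prior mean α/(α+β) and prior sample size α+β.
So α+β = 60 and α/(α+β) = 0.28, giving α = 0.28·60 = 16.8 and β = 60 − 16.8 = 43.2.

α = 16.8, β = 43.2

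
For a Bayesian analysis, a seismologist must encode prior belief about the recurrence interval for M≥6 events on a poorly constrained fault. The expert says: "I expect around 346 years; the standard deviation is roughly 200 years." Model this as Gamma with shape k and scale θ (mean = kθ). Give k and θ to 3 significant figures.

k ≈ 2.99, θ ≈ 116

For Gamma(k, scale θ): mean = kθ, variance = kθ², so CV = 1/√k.
CV = SD/mean = 200/346 = 0.578, hence k = 1/CV² = 2.99.
Then θ = mean/k = 346/2.99 = 116.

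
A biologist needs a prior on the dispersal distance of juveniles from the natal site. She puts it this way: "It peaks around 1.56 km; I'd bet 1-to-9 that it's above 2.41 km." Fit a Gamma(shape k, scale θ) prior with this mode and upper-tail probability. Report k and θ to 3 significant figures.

Gamma(k,θ) with k>1 has mode (k−1)θ, so θ = 1.56/(k−1).
Need P(X < 2.41) = 0.9 with θ tied to k this way. Start at k = 2, θ = 1.56: P(X<2.41) ≈ 0.457.
Too low — raise k to concentrate. Iterating converges to k ≈ 10.9.
Then θ = 1.56/(10.9−1) ≈ 0.158.

k ≈ 10.9, θ ≈ 0.158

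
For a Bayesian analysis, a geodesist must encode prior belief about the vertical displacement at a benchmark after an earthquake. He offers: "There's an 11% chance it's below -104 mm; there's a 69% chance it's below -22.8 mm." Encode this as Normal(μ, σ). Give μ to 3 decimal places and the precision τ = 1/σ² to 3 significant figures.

For Normal(μ,σ), the p-quantile is μ + z_p·σ. Here z_{0.11} = -1.227, z_{0.69} = 0.4959.
So -104 = μ − 1.227σ and -22.8 = μ + 0.4959σ.
Subtracting: σ = (-22.8 − -104)/(0.4959 − (-1.227)) = 47.144.
Then μ = -104 − (-1.227)·47.144 = -46.176.
Precision τ = 1/σ² = 1/47.14² = 0.00045.

μ = -46.176, τ = 0.00045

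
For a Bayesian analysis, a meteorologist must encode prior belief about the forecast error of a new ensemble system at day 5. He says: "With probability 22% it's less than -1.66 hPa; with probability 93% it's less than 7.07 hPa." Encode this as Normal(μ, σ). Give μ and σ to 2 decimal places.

μ = 1.34, σ = 3.88

For Normal(μ,σ), the p-quantile is μ + z_p·σ. Here z_{0.22} = -0.7722, z_{0.93} = 1.476.
So -1.66 = μ − 0.7722σ and 7.07 = μ + 1.476σ.
Subtracting: σ = (7.07 − -1.66)/(1.476 − (-0.7722)) = 3.88.
Then μ = -1.66 − (-0.7722)·3.88 = 1.34.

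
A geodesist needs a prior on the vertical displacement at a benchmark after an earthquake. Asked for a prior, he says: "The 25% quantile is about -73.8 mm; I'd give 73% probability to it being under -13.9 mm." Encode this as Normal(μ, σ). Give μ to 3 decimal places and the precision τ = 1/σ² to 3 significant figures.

For Normal(μ,σ), the p-quantile is μ + z_p·σ. Here z_{0.25} = -0.6745, z_{0.73} = 0.6128.
So -73.8 = μ − 0.6745σ and -13.9 = μ + 0.6128σ.
Subtracting: σ = (-13.9 − -73.8)/(0.6128 − (-0.6745)) = 46.531.
Then μ = -73.8 − (-0.6745)·46.531 = -42.415.
Precision τ = 1/σ² = 1/46.53² = 0.000462.

μ = -42.415, τ = 0.000462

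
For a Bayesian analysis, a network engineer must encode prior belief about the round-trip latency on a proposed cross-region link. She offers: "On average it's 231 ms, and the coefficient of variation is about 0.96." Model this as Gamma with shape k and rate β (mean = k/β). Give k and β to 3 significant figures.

For Gamma(k, rate β): mean = k/β, variance = k/β², so CV = 1/√k.
CV = 0.96, hence k = 1/CV² = 1.09.
Then β = k/mean = 1.09/231 = 0.0047.

k ≈ 1.09, β ≈ 0.0047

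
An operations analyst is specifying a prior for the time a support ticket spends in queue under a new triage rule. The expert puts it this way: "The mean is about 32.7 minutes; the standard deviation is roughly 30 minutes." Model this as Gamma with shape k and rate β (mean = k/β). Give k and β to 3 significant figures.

k ≈ 1.19, β ≈ 0.0363

For Gamma(k, rate β): mean = k/β, variance = k/β², so CV = 1/√k.
CV = SD/mean = 30/32.7 = 0.9174, hence k = 1/CV² = 1.19.
Then β = k/mean = 1.19/32.7 = 0.0363.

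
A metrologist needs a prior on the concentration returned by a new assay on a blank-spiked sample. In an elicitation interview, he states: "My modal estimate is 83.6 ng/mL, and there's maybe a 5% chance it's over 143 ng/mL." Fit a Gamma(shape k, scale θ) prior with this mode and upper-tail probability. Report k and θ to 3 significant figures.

Gamma(k,θ) with k>1 has mode (k−1)θ, so θ = 83.6/(k−1).
Need P(X < 143) = 0.95 with θ tied to k this way. Start at k = 2, θ = 83.6: P(X<143) ≈ 0.510.
Too low — raise k to concentrate. Iterating converges to k ≈ 10.7.
Then θ = 83.6/(10.7−1) ≈ 8.63.

k ≈ 10.7, θ ≈ 8.63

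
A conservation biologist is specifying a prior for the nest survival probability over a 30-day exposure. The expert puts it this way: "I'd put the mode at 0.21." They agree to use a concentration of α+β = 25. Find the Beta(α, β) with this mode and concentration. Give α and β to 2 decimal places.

For α,β > 1 the Beta mode is (α−1)/(α+β−2). With α+β = 25, the mode is (α−1)/23.
Set (α−1)/23 = 0.21 → α = 1 + 0.21·23 = 5.83.
β = 25 − α = 19.17.

α = 5.83, β = 19.17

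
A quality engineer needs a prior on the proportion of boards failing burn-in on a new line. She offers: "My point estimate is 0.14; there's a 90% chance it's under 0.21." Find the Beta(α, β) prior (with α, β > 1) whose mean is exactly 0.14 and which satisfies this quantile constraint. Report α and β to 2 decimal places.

α ≈ 6.06, β ≈ 37.22

With mean 0.14 fixed, write α = 0.14s, β = 0.86s where s = α+β.
Need P(θ < 0.21) = 0.9 under Beta(0.14s, 0.86s). Normal approximation: (q−m)/√(m(1−m)/s) ≈ z_{0.9} = 1.28, so s ≈ 0.14·0.86·(1.28)²/(0.21−0.14)² = 40.4.
At s = 40.4: P(θ<0.21) ≈ 0.893. Adjusting to match 0.9 gives s ≈ 43.28.
So α = 0.14·43.28 ≈ 6.06, β = 0.86·43.28 ≈ 37.22.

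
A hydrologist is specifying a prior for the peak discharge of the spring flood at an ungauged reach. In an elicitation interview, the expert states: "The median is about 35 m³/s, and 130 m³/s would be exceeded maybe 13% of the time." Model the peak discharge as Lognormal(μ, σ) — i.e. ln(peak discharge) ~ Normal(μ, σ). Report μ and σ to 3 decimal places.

μ ≈ 3.555, σ ≈ 1.165

If T ~ Lognormal(μ,σ) then ln T ~ Normal(μ,σ), so the p-quantile of ln T is μ + z_p·σ.
ln(35) = 3.555 and ln(130) = 4.868; z_{0.5} = 0, z_{0.87} = 1.126.
σ = (4.868 − 3.555)/(1.126 − (0)) = 1.165.
μ = 3.555 − (0)·1.165 = 3.555.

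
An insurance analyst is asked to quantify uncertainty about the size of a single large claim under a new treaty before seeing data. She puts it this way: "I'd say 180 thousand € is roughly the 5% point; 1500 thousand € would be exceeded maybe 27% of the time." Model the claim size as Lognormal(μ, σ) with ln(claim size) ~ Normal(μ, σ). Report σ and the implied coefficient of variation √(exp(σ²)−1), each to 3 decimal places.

If T ~ Lognormal(μ,σ) then ln T ~ Normal(μ,σ), so the p-quantile of ln T is μ + z_p·σ.
ln(180) = 5.193 and ln(1500) = 7.313; z_{0.05} = -1.645, z_{0.73} = 0.6128.
σ = (7.313 − 5.193)/(0.6128 − (-1.645)) = 0.939.
μ = 5.193 − (-1.645)·0.939 = 6.738.
CV = √(exp(σ²)−1) = √(exp(0.8820)−1) = 1.190.

σ ≈ 0.939, CV ≈ 1.190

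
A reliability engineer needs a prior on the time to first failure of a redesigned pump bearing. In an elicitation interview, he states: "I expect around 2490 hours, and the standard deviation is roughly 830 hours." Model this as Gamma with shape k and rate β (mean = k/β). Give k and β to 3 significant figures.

k ≈ 9, β ≈ 0.00361

For Gamma(k, rate β): mean = k/β, variance = k/β², so CV = 1/√k.
CV = SD/mean = 830/2490 = 0.3333, hence k = 1/CV² = 9.
Then β = k/mean = 9/2490 = 0.00361.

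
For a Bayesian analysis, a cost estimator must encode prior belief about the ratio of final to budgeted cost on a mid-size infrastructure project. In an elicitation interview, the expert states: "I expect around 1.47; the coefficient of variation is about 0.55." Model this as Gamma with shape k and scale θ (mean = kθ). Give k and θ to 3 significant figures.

k ≈ 3.31, θ ≈ 0.445

For Gamma(k, scale θ): mean = kθ, variance = kθ², so CV = 1/√k.
CV = 0.55, hence k = 1/CV² = 3.31.
Then θ = mean/k = 1.47/3.31 = 0.445.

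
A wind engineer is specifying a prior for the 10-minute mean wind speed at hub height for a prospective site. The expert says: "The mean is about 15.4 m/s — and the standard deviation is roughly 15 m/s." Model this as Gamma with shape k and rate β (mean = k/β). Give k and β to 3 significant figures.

k ≈ 1.05, β ≈ 0.0684

For Gamma(k, rate β): mean = k/β, variance = k/β², so CV = 1/√k.
CV = SD/mean = 15/15.4 = 0.974, hence k = 1/CV² = 1.05.
Then β = k/mean = 1.05/15.4 = 0.0684.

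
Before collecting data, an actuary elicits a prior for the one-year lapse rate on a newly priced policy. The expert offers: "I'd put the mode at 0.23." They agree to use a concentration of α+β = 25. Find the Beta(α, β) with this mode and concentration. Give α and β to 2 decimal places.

For α,β > 1 the Beta mode is (α−1)/(α+β−2). With α+β = 25, the mode is (α−1)/23.
Set (α−1)/23 = 0.23 → α = 1 + 0.23·23 = 6.29.
β = 25 − α = 18.71.

α = 6.29, β = 18.71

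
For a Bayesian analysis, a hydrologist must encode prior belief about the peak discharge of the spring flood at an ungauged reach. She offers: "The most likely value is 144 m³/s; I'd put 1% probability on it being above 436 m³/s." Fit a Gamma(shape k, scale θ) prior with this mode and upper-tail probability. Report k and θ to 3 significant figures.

Gamma(k,θ) with k>1 has mode (k−1)θ, so θ = 144/(k−1).
Need P(X < 436) = 0.99 with θ tied to k this way. Start at k = 2, θ = 144: P(X<436) ≈ 0.805.
Too low — raise k to concentrate. Iterating converges to k ≈ 4.66.
Then θ = 144/(4.66−1) ≈ 39.3.

k ≈ 4.66, θ ≈ 39.3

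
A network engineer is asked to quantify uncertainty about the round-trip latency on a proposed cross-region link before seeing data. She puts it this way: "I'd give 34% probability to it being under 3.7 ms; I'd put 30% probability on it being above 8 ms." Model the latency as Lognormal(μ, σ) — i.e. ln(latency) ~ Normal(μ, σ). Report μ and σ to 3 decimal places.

μ ≈ 1.648, σ ≈ 0.823

If T ~ Lognormal(μ,σ) then ln T ~ Normal(μ,σ), so the p-quantile of ln T is μ + z_p·σ.
ln(3.7) = 1.308 and ln(8) = 2.079; z_{0.34} = -0.4125, z_{0.7} = 0.5244.
σ = (2.079 − 1.308)/(0.5244 − (-0.4125)) = 0.823.
μ = 1.308 − (-0.4125)·0.823 = 1.648.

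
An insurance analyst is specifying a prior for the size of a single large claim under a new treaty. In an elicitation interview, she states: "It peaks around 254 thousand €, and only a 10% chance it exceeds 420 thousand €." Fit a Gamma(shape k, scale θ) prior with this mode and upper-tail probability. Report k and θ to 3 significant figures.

Gamma(k,θ) with k>1 has mode (k−1)θ, so θ = 254/(k−1).
Need P(X < 420) = 0.9 with θ tied to k this way. Start at k = 2, θ = 254: P(X<420) ≈ 0.492.
Too low — raise k to concentrate. Iterating converges to k ≈ 8.46.
Then θ = 254/(8.46−1) ≈ 34.

k ≈ 8.46, θ ≈ 34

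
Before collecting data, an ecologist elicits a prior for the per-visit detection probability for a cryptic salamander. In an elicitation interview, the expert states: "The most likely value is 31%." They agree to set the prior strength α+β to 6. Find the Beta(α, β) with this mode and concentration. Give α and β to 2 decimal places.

For α,β > 1 the Beta mode is (α−1)/(α+β−2). With α+β = 6, the mode is (α−1)/4.
Set (α−1)/4 = 0.31 → α = 1 + 0.31·4 = 2.24.
β = 6 − α = 3.76.

α = 2.24, β = 3.76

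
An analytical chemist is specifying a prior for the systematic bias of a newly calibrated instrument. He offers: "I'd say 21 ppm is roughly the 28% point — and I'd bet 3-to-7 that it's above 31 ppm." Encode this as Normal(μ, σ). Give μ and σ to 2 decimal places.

μ = 26.26, σ = 9.03

The p-quantile of Normal(μ,σ) is μ + z_p·σ, with z_{0.28} = -0.5828 and z_{0.7} = 0.5244.
Eliminate σ: μ = (z₂·x₁ − z₁·x₂)/(z₂ − z₁) = (0.5244·21 − (-0.5828)·31)/1.107 = 26.26.
Then σ = (x₂ − x₁)/(z₂ − z₁) = (31 − 21)/1.107 = 9.03.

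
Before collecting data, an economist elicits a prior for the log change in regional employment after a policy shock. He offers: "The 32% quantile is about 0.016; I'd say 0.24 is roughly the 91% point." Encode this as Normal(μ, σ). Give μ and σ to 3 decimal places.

μ = 0.074, σ = 0.124

The p-quantile of Normal(μ,σ) is μ + z_p·σ, with z_{0.32} = -0.4677 and z_{0.91} = 1.341.
Eliminate σ: μ = (z₂·x₁ − z₁·x₂)/(z₂ − z₁) = (1.341·0.016 − (-0.4677)·0.24)/1.808 = 0.074.
Then σ = (x₂ − x₁)/(z₂ − z₁) = (0.24 − 0.016)/1.808 = 0.124.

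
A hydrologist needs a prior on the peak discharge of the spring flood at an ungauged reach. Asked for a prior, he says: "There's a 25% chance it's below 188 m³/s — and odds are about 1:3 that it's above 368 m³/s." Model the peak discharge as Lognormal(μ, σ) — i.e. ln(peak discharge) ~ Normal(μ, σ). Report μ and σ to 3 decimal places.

If T ~ Lognormal(μ,σ) then ln T ~ Normal(μ,σ), so the p-quantile of ln T is μ + z_p·σ.
ln(188) = 5.236 and ln(368) = 5.908; z_{0.25} = -0.6745, z_{0.75} = 0.6745.
σ = (5.908 − 5.236)/(0.6745 − (-0.6745)) = 0.498.
μ = 5.236 − (-0.6745)·0.498 = 5.572.

μ ≈ 5.572, σ ≈ 0.498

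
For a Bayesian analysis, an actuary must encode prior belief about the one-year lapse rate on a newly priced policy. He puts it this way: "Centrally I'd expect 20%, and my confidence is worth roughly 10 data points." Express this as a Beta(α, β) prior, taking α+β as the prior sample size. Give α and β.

Under the effective-sample-size interpretation, Beta(α, β) has prior mean α/(α+β) and prior sample size α+β.
So α+β = 10 and α/(α+β) = 0.2, giving α = 0.2·10 = 2 and β = 10 − 2 = 8.

α = 2, β = 8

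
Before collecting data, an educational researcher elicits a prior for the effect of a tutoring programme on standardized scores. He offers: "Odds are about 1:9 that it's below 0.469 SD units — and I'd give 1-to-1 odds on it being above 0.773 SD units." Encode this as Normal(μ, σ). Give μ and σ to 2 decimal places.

The p-quantile of Normal(μ,σ) is μ + z_p·σ, with z_{0.1} = -1.282 and z_{0.5} = 0.
Eliminate σ: μ = (z₂·x₁ − z₁·x₂)/(z₂ − z₁) = (0·0.469 − (-1.282)·0.773)/1.282 = 0.77.
Then σ = (x₂ − x₁)/(z₂ − z₁) = (0.773 − 0.469)/1.282 = 0.24.

μ = 0.77, σ = 0.24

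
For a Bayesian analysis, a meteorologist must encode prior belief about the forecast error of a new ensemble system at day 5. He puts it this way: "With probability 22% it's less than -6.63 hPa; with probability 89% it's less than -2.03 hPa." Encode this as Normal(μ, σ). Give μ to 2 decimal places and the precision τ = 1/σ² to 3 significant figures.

For Normal(μ,σ), the p-quantile is μ + z_p·σ. Here z_{0.22} = -0.7722, z_{0.89} = 1.227.
So -6.63 = μ − 0.7722σ and -2.03 = μ + 1.227σ.
Subtracting: σ = (-2.03 − -6.63)/(1.227 − (-0.7722)) = 2.30.
Then μ = -6.63 − (-0.7722)·2.30 = -4.85.
Precision τ = 1/σ² = 1/2.301² = 0.189.

μ = -4.85, τ = 0.189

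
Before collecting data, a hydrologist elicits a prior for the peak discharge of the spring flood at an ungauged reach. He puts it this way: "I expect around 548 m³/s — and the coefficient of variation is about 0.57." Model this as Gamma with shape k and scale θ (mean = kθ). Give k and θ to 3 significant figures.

k ≈ 3.08, θ ≈ 178

For Gamma(k, scale θ): mean = kθ, variance = kθ², so CV = 1/√k.
CV = 0.57, hence k = 1/CV² = 3.08.
Then θ = mean/k = 548/3.08 = 178.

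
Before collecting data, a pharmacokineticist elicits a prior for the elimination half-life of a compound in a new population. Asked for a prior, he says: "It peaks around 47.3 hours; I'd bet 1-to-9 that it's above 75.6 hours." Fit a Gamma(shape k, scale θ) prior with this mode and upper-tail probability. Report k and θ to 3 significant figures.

Gamma(k,θ) with k>1 has mode (k−1)θ, so θ = 47.3/(k−1).
Need P(X < 75.6) = 0.9 with θ tied to k this way. Start at k = 2, θ = 47.3: P(X<75.6) ≈ 0.475.
Too low — raise k to concentrate. Iterating converges to k ≈ 9.54.
Then θ = 47.3/(9.54−1) ≈ 5.54.

k ≈ 9.54, θ ≈ 5.54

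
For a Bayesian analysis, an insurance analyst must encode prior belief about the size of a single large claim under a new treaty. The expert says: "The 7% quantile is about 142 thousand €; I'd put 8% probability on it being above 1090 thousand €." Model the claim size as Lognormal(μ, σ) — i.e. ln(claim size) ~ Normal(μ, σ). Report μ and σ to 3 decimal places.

If T ~ Lognormal(μ,σ) then ln T ~ Normal(μ,σ), so the p-quantile of ln T is μ + z_p·σ.
ln(142) = 4.956 and ln(1090) = 6.994; z_{0.07} = -1.476, z_{0.92} = 1.405.
σ = (6.994 − 4.956)/(1.405 − (-1.476)) = 0.707.
μ = 4.956 − (-1.476)·0.707 = 6.000.

μ ≈ 6.000, σ ≈ 0.707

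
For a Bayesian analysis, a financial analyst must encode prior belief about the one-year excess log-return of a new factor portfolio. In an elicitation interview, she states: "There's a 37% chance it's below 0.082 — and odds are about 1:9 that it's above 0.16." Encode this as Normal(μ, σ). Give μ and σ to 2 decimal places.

For Normal(μ,σ), the p-quantile is μ + z_p·σ. Here z_{0.37} = -0.3319, z_{0.9} = 1.282.
So 0.082 = μ − 0.3319σ and 0.16 = μ + 1.282σ.
Subtracting: σ = (0.16 − 0.082)/(1.282 − (-0.3319)) = 0.05.
Then μ = 0.082 − (-0.3319)·0.05 = 0.10.

μ = 0.10, σ = 0.05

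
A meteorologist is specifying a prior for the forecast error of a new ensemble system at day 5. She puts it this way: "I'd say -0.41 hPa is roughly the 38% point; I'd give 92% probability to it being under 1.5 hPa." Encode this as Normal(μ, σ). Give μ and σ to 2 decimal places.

For Normal(μ,σ), the p-quantile is μ + z_p·σ. Here z_{0.38} = -0.3055, z_{0.92} = 1.405.
So -0.41 = μ − 0.3055σ and 1.5 = μ + 1.405σ.
Subtracting: σ = (1.5 − -0.41)/(1.405 − (-0.3055)) = 1.12.
Then μ = -0.41 − (-0.3055)·1.12 = -0.07.

μ = -0.07, σ = 1.12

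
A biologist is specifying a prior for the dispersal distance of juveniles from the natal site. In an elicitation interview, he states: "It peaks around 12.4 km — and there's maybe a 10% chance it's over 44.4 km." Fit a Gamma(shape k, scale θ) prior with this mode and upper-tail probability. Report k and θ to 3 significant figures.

k ≈ 2.15, θ ≈ 10.8

Gamma(k,θ) with k>1 has mode (k−1)θ, so θ = 12.4/(k−1).
Need P(X < 44.4) = 0.9 with θ tied to k this way. Start at k = 2, θ = 12.4: P(X<44.4) ≈ 0.872.
Too low — raise k to concentrate. Iterating converges to k ≈ 2.15.
Then θ = 12.4/(2.15−1) ≈ 10.8.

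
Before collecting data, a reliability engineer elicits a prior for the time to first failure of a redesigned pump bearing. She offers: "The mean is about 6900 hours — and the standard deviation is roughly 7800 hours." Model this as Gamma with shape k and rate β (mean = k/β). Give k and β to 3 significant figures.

k ≈ 0.783, β ≈ 0.000113

For Gamma(k, rate β): mean = k/β, variance = k/β², so CV = 1/√k.
CV = SD/mean = 7800/6900 = 1.13, hence k = 1/CV² = 0.783.
Then β = k/mean = 0.783/6900 = 0.000113.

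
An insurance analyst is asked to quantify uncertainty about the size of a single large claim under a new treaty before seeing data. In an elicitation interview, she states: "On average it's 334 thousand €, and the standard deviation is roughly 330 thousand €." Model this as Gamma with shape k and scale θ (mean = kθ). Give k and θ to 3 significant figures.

k ≈ 1.02, θ ≈ 326

For Gamma(k, scale θ): mean = kθ, variance = kθ², so CV = 1/√k.
CV = SD/mean = 330/334 = 0.988, hence k = 1/CV² = 1.02.
Then θ = mean/k = 334/1.02 = 326.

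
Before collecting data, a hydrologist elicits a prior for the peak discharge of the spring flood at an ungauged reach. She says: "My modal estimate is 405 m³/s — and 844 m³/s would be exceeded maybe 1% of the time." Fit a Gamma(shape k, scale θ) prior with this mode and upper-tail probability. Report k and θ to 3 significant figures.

k ≈ 10, θ ≈ 44.8

Gamma(k,θ) with k>1 has mode (k−1)θ, so θ = 405/(k−1).
Need P(X < 844) = 0.99 with θ tied to k this way. Start at k = 2, θ = 405: P(X<844) ≈ 0.616.
Too low — raise k to concentrate. Iterating converges to k ≈ 10.
Then θ = 405/(10−1) ≈ 44.8.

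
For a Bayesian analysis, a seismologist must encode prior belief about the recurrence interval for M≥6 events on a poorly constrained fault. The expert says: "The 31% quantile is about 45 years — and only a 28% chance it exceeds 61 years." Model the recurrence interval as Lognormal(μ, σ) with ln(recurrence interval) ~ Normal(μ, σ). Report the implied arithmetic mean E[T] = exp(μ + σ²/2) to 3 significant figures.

If T ~ Lognormal(μ,σ) then ln T ~ Normal(μ,σ), so the p-quantile of ln T is μ + z_p·σ.
ln(45) = 3.807 and ln(61) = 4.111; z_{0.31} = -0.4959, z_{0.72} = 0.5828.
σ = (4.111 − 3.807)/(0.5828 − (-0.4959)) = 0.282.
μ = 3.807 − (-0.4959)·0.282 = 3.947.
E[T] = exp(μ + σ²/2) = exp(3.947 + 0.0398) = 53.9 years.

E[T] ≈ 53.9 years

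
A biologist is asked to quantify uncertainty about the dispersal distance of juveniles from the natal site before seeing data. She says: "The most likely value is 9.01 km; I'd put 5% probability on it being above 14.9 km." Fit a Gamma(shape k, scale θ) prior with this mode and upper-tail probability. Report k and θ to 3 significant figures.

Gamma(k,θ) with k>1 has mode (k−1)θ, so θ = 9.01/(k−1).
Need P(X < 14.9) = 0.95 with θ tied to k this way. Start at k = 2, θ = 9.01: P(X<14.9) ≈ 0.492.
Too low — raise k to concentrate. Iterating converges to k ≈ 12.
Then θ = 9.01/(12−1) ≈ 0.816.

k ≈ 12, θ ≈ 0.816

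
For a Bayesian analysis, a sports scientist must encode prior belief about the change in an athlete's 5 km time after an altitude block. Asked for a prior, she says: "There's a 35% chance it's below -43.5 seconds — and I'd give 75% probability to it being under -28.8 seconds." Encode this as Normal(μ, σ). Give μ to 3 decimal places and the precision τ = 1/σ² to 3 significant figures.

The p-quantile of Normal(μ,σ) is μ + z_p·σ, with z_{0.35} = -0.3853 and z_{0.75} = 0.6745.
Eliminate σ: μ = (z₂·x₁ − z₁·x₂)/(z₂ − z₁) = (0.6745·-43.5 − (-0.3853)·-28.8)/1.06 = -38.155.
Then σ = (x₂ − x₁)/(z₂ − z₁) = (-28.8 − -43.5)/1.06 = 13.870.
Precision τ = 1/σ² = 1/13.87² = 0.0052.

μ = -38.155, τ = 0.0052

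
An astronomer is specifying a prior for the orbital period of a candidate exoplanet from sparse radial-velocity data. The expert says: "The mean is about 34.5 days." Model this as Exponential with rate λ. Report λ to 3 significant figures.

λ ≈ 0.029

Exponential mean = 1/λ, so λ = 1/34.5 = 0.029.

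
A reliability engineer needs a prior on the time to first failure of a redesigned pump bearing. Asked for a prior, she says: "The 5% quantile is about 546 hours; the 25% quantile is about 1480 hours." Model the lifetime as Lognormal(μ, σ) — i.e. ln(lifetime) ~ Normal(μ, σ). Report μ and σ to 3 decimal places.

If T ~ Lognormal(μ,σ) then ln T ~ Normal(μ,σ), so the p-quantile of ln T is μ + z_p·σ.
ln(546) = 6.303 and ln(1480) = 7.3; z_{0.05} = -1.645, z_{0.25} = -0.6745.
σ = (7.3 − 6.303)/(-0.6745 − (-1.645)) = 1.028.
μ = 6.303 − (-1.645)·1.028 = 7.993.

μ ≈ 7.993, σ ≈ 1.028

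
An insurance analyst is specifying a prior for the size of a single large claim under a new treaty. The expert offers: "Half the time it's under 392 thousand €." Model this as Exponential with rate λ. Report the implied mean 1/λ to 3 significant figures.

mean ≈ 566 thousand €

Exponential median = ln 2 / λ, so λ = ln 2 / 392.0 = 0.00177.
Mean = 1/λ = 566 thousand €.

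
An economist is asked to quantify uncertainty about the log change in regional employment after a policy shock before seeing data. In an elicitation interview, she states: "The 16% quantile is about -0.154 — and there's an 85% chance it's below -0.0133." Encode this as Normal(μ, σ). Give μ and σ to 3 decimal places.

The p-quantile of Normal(μ,σ) is μ + z_p·σ, with z_{0.16} = -0.9945 and z_{0.85} = 1.036.
Eliminate σ: μ = (z₂·x₁ − z₁·x₂)/(z₂ − z₁) = (1.036·-0.154 − (-0.9945)·-0.0133)/2.031 = -0.085.
Then σ = (x₂ − x₁)/(z₂ − z₁) = (-0.0133 − -0.154)/2.031 = 0.069.

μ = -0.085, σ = 0.069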